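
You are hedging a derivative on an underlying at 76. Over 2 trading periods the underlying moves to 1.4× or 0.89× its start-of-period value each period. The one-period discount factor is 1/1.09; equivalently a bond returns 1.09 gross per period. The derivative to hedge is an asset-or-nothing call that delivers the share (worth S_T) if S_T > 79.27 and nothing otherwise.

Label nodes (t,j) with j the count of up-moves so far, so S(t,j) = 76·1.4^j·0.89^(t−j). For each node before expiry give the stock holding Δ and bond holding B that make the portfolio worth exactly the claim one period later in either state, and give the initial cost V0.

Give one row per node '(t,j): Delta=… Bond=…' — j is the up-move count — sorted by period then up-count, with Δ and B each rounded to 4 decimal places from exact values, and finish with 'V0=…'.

(0,0): Delta=1.8661 Bond=-84.5454
(1,0): Delta=2.7451 Bond=-151.6090
(1,1): Delta=1.0000 Bond=0.0000
V0=57.2792

No-arbitrage ⇒ martingale measure with p* = (R−d)/(u−d) = 0.3922.
Terminal values V(2,·): V(2,0)=0.0000, V(2,1)=94.6960, V(2,2)=148.9600
(1,0): S=67.6400. Δ = (V_up−V_dn)/(S_up−S_dn) = (94.6960−0.0000)/(94.6960−60.1996) = 2.7451. V = [p*·94.6960 + (1−p*)·0.0000]/1.09 = 34.0694. B = V − Δ·S = -151.6090.
(1,1): S=106.4000. Δ = (V_up−V_dn)/(S_up−S_dn) = (148.9600−94.6960)/(148.9600−94.6960) = 1.0000. V = [p*·148.9600 + (1−p*)·94.6960]/1.09 = 106.4000. B = V − Δ·S = 0.0000.
(0,0): S=76.0000. Δ = (V_up−V_dn)/(S_up−S_dn) = (106.4000−34.0694)/(106.4000−67.6400) = 1.8661. V = [p*·106.4000 + (1−p*)·34.0694]/1.09 = 57.2792. B = V − Δ·S = -84.5454.
Each (Δ,B) replicates both successor values, so the strategy is self-financing and V0 is arbitrage-free.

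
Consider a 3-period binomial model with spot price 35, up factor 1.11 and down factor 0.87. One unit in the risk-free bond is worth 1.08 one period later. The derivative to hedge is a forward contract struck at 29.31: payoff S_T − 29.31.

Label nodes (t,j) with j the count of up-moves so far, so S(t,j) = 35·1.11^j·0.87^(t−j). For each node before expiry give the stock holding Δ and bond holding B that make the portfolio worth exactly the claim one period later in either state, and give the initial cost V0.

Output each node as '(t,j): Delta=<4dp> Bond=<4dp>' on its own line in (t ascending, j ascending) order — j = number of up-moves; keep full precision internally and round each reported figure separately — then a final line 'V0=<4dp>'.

(0,0): Delta=1.0000 Bond=-23.2672
(1,0): Delta=1.0000 Bond=-25.1286
(1,1): Delta=1.0000 Bond=-25.1286
(2,0): Delta=1.0000 Bond=-27.1389
(2,1): Delta=1.0000 Bond=-27.1389
(2,2): Delta=1.0000 Bond=-27.1389
V0=11.7328

No-arbitrage ⇒ martingale measure with p* = (R−d)/(u−d) = 0.8750.
Terminal payoffs: V(3,0)=-6.2624, V(3,1)=0.0956, V(3,2)=8.2074, V(3,3)=18.5571
(2,0): S=26.4915. Δ = (V_up−V_dn)/(S_up−S_dn) = (0.0956−-6.2624)/(29.4056−23.0476) = 1.0000. V = [p*·0.0956 + (1−p*)·-6.2624]/1.08 = -0.6474. B = V − Δ·S = -27.1389.
(2,1): S=33.7995. Δ = (V_up−V_dn)/(S_up−S_dn) = (8.2074−0.0956)/(37.5174−29.4056) = 1.0000. V = [p*·8.2074 + (1−p*)·0.0956]/1.08 = 6.6606. B = V − Δ·S = -27.1389.
(2,2): S=43.1235. Δ = (V_up−V_dn)/(S_up−S_dn) = (18.5571−8.2074)/(47.8671−37.5174) = 1.0000. V = [p*·18.5571 + (1−p*)·8.2074]/1.08 = 15.9846. B = V − Δ·S = -27.1389.
(1,0): S=30.4500. Δ = (V_up−V_dn)/(S_up−S_dn) = (6.6606−-0.6474)/(33.7995−26.4915) = 1.0000. V = [p*·6.6606 + (1−p*)·-0.6474]/1.08 = 5.3214. B = V − Δ·S = -25.1286.
(1,1): S=38.8500. Δ = (V_up−V_dn)/(S_up−S_dn) = (15.9846−6.6606)/(43.1235−33.7995) = 1.0000. V = [p*·15.9846 + (1−p*)·6.6606]/1.08 = 13.7214. B = V − Δ·S = -25.1286.
(0,0): S=35.0000. Δ = (V_up−V_dn)/(S_up−S_dn) = (13.7214−5.3214)/(38.8500−30.4500) = 1.0000. V = [p*·13.7214 + (1−p*)·5.3214]/1.08 = 11.7328. B = V − Δ·S = -23.2672.
The time-0 hedge costs 11.7328, which is the no-arbitrage price.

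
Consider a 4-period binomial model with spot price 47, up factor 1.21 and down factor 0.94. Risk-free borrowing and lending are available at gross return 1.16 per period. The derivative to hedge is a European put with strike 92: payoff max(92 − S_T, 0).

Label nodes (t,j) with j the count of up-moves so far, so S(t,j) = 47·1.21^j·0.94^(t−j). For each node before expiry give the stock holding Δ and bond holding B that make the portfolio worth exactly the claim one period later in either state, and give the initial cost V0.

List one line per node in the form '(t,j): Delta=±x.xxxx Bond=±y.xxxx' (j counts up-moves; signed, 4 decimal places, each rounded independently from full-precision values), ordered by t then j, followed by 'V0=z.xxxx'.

(0,0): Delta=-0.7611 Bond=41.7106
(1,0): Delta=-1.0000 Bond=58.9405
(1,1): Delta=-0.7189 Bond=45.9851
(2,0): Delta=-1.0000 Bond=68.3710
(2,1): Delta=-1.0000 Bond=68.3710
(2,2): Delta=-0.6692 Bond=49.9272
(3,0): Delta=-1.0000 Bond=79.3103
(3,1): Delta=-1.0000 Bond=79.3103
(3,2): Delta=-1.0000 Bond=79.3103
(3,3): Delta=-0.6108 Bond=53.0531
V0=5.9406

The replicating-portfolio and risk-neutral prices coincide; use p* = (1.16−0.94)/(1.21−0.94) = 0.8148 for the latter.
Terminal payoffs: V(4,0)=55.3048, V(4,1)=44.7647, V(4,2)=31.1971, V(4,3)=13.7324, V(4,4)=0.0000
(3,0): S=39.0374. Δ = (V_up−V_dn)/(S_up−S_dn) = (44.7647−55.3048)/(47.2353−36.6952) = -1.0000. V = [p*·44.7647 + (1−p*)·55.3048]/1.16 = 40.2729. B = V − Δ·S = 79.3103.
(3,1): S=50.2503. Δ = (V_up−V_dn)/(S_up−S_dn) = (31.1971−44.7647)/(60.8029−47.2353) = -1.0000. V = [p*·31.1971 + (1−p*)·44.7647]/1.16 = 29.0600. B = V − Δ·S = 79.3103.
(3,2): S=64.6839. Δ = (V_up−V_dn)/(S_up−S_dn) = (13.7324−31.1971)/(78.2676−60.8029) = -1.0000. V = [p*·13.7324 + (1−p*)·31.1971]/1.16 = 14.6264. B = V − Δ·S = 79.3103.
(3,3): S=83.2634. Δ = (V_up−V_dn)/(S_up−S_dn) = (0.0000−13.7324)/(100.7487−78.2676) = -0.6108. V = [p*·0.0000 + (1−p*)·13.7324]/1.16 = 2.1923. B = V − Δ·S = 53.0531.
(2,0): S=41.5292. Δ = (V_up−V_dn)/(S_up−S_dn) = (29.0600−40.2729)/(50.2503−39.0374) = -1.0000. V = [p*·29.0600 + (1−p*)·40.2729]/1.16 = 26.8418. B = V − Δ·S = 68.3710.
(2,1): S=53.4578. Δ = (V_up−V_dn)/(S_up−S_dn) = (14.6264−29.0600)/(64.6839−50.2503) = -1.0000. V = [p*·14.6264 + (1−p*)·29.0600]/1.16 = 14.9132. B = V − Δ·S = 68.3710.
(2,2): S=68.8127. Δ = (V_up−V_dn)/(S_up−S_dn) = (2.1923−14.6264)/(83.2634−64.6839) = -0.6692. V = [p*·2.1923 + (1−p*)·14.6264]/1.16 = 3.8749. B = V − Δ·S = 49.9272.
(1,0): S=44.1800. Δ = (V_up−V_dn)/(S_up−S_dn) = (14.9132−26.8418)/(53.4578−41.5292) = -1.0000. V = [p*·14.9132 + (1−p*)·26.8418]/1.16 = 14.7605. B = V − Δ·S = 58.9405.
(1,1): S=56.8700. Δ = (V_up−V_dn)/(S_up−S_dn) = (3.8749−14.9132)/(68.8127−53.4578) = -0.7189. V = [p*·3.8749 + (1−p*)·14.9132]/1.16 = 5.1026. B = V − Δ·S = 45.9851.
(0,0): S=47.0000. Δ = (V_up−V_dn)/(S_up−S_dn) = (5.1026−14.7605)/(56.8700−44.1800) = -0.7611. V = [p*·5.1026 + (1−p*)·14.7605]/1.16 = 5.9406. B = V − Δ·S = 41.7106.
The time-0 hedge costs 5.9406, which is the no-arbitrage price.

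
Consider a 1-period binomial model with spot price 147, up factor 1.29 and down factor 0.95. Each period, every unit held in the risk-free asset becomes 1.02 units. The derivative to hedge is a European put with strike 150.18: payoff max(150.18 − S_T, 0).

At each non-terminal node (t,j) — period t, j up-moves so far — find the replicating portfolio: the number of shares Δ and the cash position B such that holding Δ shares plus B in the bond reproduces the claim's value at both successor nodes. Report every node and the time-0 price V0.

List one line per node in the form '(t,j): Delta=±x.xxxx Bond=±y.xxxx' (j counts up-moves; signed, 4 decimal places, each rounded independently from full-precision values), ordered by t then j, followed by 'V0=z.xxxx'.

(0,0): Delta=-0.2107 Bond=39.1687
V0=8.1981

No-arbitrage ⇒ martingale measure with p* = (R−d)/(u−d) = 0.2059.
At expiry t=1: V(1,0)=10.5300, V(1,1)=0.0000
Node (0,0) S=147.0000: V=(p*·0.0000+(1−p*)·10.5300)/1.02=8.1981; Δ=(0.0000−10.5300)/(189.6300−139.6500)=-0.2107; B=V−Δ·S=39.1687
The time-0 hedge costs 8.1981, which is the no-arbitrage price.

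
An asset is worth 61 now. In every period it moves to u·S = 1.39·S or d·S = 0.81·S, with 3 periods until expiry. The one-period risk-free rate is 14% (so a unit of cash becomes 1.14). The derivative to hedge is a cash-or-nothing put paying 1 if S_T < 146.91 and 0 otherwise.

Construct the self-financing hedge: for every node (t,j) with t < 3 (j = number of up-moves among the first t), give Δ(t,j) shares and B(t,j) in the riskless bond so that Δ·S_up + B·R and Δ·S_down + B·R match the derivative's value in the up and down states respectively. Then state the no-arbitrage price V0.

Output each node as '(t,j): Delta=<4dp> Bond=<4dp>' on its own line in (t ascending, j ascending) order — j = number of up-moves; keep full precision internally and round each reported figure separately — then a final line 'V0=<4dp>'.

No-arbitrage ⇒ martingale measure with p* = (R−d)/(u−d) = 0.5690.
Payoff layer (t=3): V(3,0)=1.0000, V(3,1)=1.0000, V(3,2)=1.0000, V(3,3)=0.0000
  t=2,j=0: stock 40.0221 → up 55.6307 (V=1.0000), down 32.4179 (V=1.0000). Price 0.8772; hedge Δ=0.0000, bond B=0.8772.
  t=2,j=1: stock 68.6799 → up 95.4651 (V=1.0000), down 55.6307 (V=1.0000). Price 0.8772; hedge Δ=0.0000, bond B=0.8772.
  t=2,j=2: stock 117.8581 → up 163.8228 (V=0.0000), down 95.4651 (V=1.0000). Price 0.3781; hedge Δ=-0.0146, bond B=2.1022.
  t=1,j=0: stock 49.4100 → up 68.6799 (V=0.8772), down 40.0221 (V=0.8772). Price 0.7695; hedge Δ=0.0000, bond B=0.7695.
  t=1,j=1: stock 84.7900 → up 117.8581 (V=0.3781), down 68.6799 (V=0.8772). Price 0.5204; hedge Δ=-0.0101, bond B=1.3809.
  t=0,j=0: stock 61.0000 → up 84.7900 (V=0.5204), down 49.4100 (V=0.7695). Price 0.5507; hedge Δ=-0.0070, bond B=0.9801.
Check: Δ(0,0)·S0 + B(0,0) = 0.5507 = V0.

(0,0): Delta=-0.0070 Bond=0.9801
(1,0): Delta=0.0000 Bond=0.7695
(1,1): Delta=-0.0101 Bond=1.3809
(2,0): Delta=0.0000 Bond=0.8772
(2,1): Delta=0.0000 Bond=0.8772
(2,2): Delta=-0.0146 Bond=2.1022
V0=0.5507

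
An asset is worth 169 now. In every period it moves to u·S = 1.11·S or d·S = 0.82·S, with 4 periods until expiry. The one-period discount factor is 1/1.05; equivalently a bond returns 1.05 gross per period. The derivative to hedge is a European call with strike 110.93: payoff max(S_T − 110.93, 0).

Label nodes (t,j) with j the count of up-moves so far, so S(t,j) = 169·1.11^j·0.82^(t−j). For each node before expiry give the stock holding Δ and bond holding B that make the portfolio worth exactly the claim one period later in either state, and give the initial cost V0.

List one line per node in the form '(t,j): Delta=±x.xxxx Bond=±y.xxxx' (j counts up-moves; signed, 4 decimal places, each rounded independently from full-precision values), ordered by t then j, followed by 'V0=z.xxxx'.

No-arbitrage ⇒ martingale measure with p* = (R−d)/(u−d) = 0.7931.
Terminal payoffs: V(4,0)=0.0000, V(4,1)=0.0000, V(4,2)=29.0804, V(4,3)=78.5963, V(4,4)=145.6239
(3,0): S=93.1812. Δ = (V_up−V_dn)/(S_up−S_dn) = (0.0000−0.0000)/(103.4311−76.4086) = 0.0000. V = [p*·0.0000 + (1−p*)·0.0000]/1.05 = 0.0000. B = V − Δ·S = 0.0000.
(3,1): S=126.1355. Δ = (V_up−V_dn)/(S_up−S_dn) = (29.0804−0.0000)/(140.0104−103.4311) = 0.7950. V = [p*·29.0804 + (1−p*)·0.0000]/1.05 = 21.9655. B = V − Δ·S = -78.3118.
(3,2): S=170.7444. Δ = (V_up−V_dn)/(S_up−S_dn) = (78.5963−29.0804)/(189.5263−140.0104) = 1.0000. V = [p*·78.5963 + (1−p*)·29.0804]/1.05 = 65.0968. B = V − Δ·S = -105.6476.
(3,3): S=231.1296. Δ = (V_up−V_dn)/(S_up−S_dn) = (145.6239−78.5963)/(256.5539−189.5263) = 1.0000. V = [p*·145.6239 + (1−p*)·78.5963]/1.05 = 125.4820. B = V − Δ·S = -105.6476.
(2,0): S=113.6356. Δ = (V_up−V_dn)/(S_up−S_dn) = (21.9655−0.0000)/(126.1355−93.1812) = 0.6665. V = [p*·21.9655 + (1−p*)·0.0000]/1.05 = 16.5914. B = V − Δ·S = -59.1518.
(2,1): S=153.8238. Δ = (V_up−V_dn)/(S_up−S_dn) = (65.0968−21.9655)/(170.7444−126.1355) = 0.9669. V = [p*·65.0968 + (1−p*)·21.9655]/1.05 = 53.4982. B = V − Δ·S = -95.2304.
(2,2): S=208.2249. Δ = (V_up−V_dn)/(S_up−S_dn) = (125.4820−65.0968)/(231.1296−170.7444) = 1.0000. V = [p*·125.4820 + (1−p*)·65.0968]/1.05 = 107.6081. B = V − Δ·S = -100.6168.
(1,0): S=138.5800. Δ = (V_up−V_dn)/(S_up−S_dn) = (53.4982−16.5914)/(153.8238−113.6356) = 0.9183. V = [p*·53.4982 + (1−p*)·16.5914]/1.05 = 43.6784. B = V − Δ·S = -83.5865.
(1,1): S=187.5900. Δ = (V_up−V_dn)/(S_up−S_dn) = (107.6081−53.4982)/(208.2249−153.8238) = 0.9946. V = [p*·107.6081 + (1−p*)·53.4982]/1.05 = 91.8219. B = V − Δ·S = -94.7642.
(0,0): S=169.0000. Δ = (V_up−V_dn)/(S_up−S_dn) = (91.8219−43.6784)/(187.5900−138.5800) = 0.9823. V = [p*·91.8219 + (1−p*)·43.6784]/1.05 = 77.9630. B = V − Δ·S = -88.0491.
Root portfolio cost Δ·169+B reproduces V0=77.9630.

(0,0): Delta=0.9823 Bond=-88.0491
(1,0): Delta=0.9183 Bond=-83.5865
(1,1): Delta=0.9946 Bond=-94.7642
(2,0): Delta=0.6665 Bond=-59.1518
(2,1): Delta=0.9669 Bond=-95.2304
(2,2): Delta=1.0000 Bond=-100.6168
(3,0): Delta=0.0000 Bond=0.0000
(3,1): Delta=0.7950 Bond=-78.3118
(3,2): Delta=1.0000 Bond=-105.6476
(3,3): Delta=1.0000 Bond=-105.6476
V0=77.9630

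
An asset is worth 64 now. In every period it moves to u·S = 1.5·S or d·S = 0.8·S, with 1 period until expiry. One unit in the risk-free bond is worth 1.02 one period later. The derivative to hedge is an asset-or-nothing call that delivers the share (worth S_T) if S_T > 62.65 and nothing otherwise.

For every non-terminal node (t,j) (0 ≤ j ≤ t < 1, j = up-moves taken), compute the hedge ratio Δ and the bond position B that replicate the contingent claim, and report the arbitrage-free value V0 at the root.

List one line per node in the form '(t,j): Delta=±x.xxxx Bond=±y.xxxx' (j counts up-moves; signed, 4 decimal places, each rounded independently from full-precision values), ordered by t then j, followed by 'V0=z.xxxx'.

(0,0): Delta=2.1429 Bond=-107.5630
V0=29.5798

No-arbitrage ⇒ martingale measure with p* = (R−d)/(u−d) = 0.3143.
Terminal values V(1,·): V(1,0)=0.0000, V(1,1)=96.0000
  t=0,j=0: stock 64.0000 → up 96.0000 (V=96.0000), down 51.2000 (V=0.0000). Price 29.5798; hedge Δ=2.1429, bond B=-107.5630.
Check: Δ(0,0)·S0 + B(0,0) = 29.5798 = V0.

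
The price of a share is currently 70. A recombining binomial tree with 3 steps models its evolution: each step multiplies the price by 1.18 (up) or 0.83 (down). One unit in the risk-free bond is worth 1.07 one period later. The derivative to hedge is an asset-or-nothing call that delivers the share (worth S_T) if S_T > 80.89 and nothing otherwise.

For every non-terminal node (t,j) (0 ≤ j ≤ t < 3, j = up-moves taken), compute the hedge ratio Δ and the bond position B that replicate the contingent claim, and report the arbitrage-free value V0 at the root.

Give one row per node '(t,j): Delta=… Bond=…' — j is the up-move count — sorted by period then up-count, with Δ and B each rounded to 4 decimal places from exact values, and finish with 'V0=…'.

Since d<R<u, set p* = (R−d)/(u−d) = 0.6857; price each node as the discounted p*-expectation of its children.
Payoff layer (t=3): V(3,0)=0.0000, V(3,1)=0.0000, V(3,2)=80.8984, V(3,3)=115.0122
  t=2,j=0: stock 48.2230 → up 56.9031 (V=0.0000), down 40.0251 (V=0.0000). Price 0.0000; hedge Δ=0.0000, bond B=0.0000.
  t=2,j=1: stock 68.5580 → up 80.8984 (V=80.8984), down 56.9031 (V=0.0000). Price 51.8441; hedge Δ=3.3714, bond B=-179.2943.
  t=2,j=2: stock 97.4680 → up 115.0122 (V=115.0122), down 80.8984 (V=80.8984). Price 97.4680; hedge Δ=1.0000, bond B=0.0000.
  t=1,j=0: stock 58.1000 → up 68.5580 (V=51.8441), down 48.2230 (V=0.0000). Price 33.2245; hedge Δ=2.5495, bond B=-114.9015.
  t=1,j=1: stock 82.6000 → up 97.4680 (V=97.4680), down 68.5580 (V=51.8441). Price 77.6907; hedge Δ=1.5781, bond B=-52.6632.
  t=0,j=0: stock 70.0000 → up 82.6000 (V=77.6907), down 58.1000 (V=33.2245). Price 59.5473; hedge Δ=1.8149, bond B=-67.4989.
Each (Δ,B) replicates both successor values, so the strategy is self-financing and V0 is arbitrage-free.

(0,0): Delta=1.8149 Bond=-67.4989
(1,0): Delta=2.5495 Bond=-114.9015
(1,1): Delta=1.5781 Bond=-52.6632
(2,0): Delta=0.0000 Bond=0.0000
(2,1): Delta=3.3714 Bond=-179.2943
(2,2): Delta=1.0000 Bond=0.0000
V0=59.5473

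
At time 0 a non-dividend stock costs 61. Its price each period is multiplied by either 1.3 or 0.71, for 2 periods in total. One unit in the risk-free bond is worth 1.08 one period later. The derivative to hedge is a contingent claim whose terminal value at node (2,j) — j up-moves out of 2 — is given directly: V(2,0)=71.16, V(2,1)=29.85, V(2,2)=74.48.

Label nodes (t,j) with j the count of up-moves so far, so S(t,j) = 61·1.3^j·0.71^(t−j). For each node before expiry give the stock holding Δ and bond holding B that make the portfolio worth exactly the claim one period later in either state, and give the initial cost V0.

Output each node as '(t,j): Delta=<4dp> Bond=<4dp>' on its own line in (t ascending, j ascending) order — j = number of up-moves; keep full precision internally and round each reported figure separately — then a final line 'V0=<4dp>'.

(0,0): Delta=0.3238 Bond=25.8141
(1,0): Delta=-1.6166 Bond=111.9185
(1,1): Delta=0.9539 Bond=-22.0901
V0=45.5639

No-arbitrage ⇒ martingale measure with p* = (R−d)/(u−d) = 0.6271.
Payoff layer (t=2): V(2,0)=71.1600, V(2,1)=29.8500, V(2,2)=74.4800
  t=1,j=0: stock 43.3100 → up 56.3030 (V=29.8500), down 30.7501 (V=71.1600). Price 41.9016; hedge Δ=-1.6166, bond B=111.9185.
  t=1,j=1: stock 79.3000 → up 103.0900 (V=74.4800), down 56.3030 (V=29.8500). Price 53.5540; hedge Δ=0.9539, bond B=-22.0901.
  t=0,j=0: stock 61.0000 → up 79.3000 (V=53.5540), down 43.3100 (V=41.9016). Price 45.5639; hedge Δ=0.3238, bond B=25.8141.
The time-0 hedge costs 45.5639, which is the no-arbitrage price.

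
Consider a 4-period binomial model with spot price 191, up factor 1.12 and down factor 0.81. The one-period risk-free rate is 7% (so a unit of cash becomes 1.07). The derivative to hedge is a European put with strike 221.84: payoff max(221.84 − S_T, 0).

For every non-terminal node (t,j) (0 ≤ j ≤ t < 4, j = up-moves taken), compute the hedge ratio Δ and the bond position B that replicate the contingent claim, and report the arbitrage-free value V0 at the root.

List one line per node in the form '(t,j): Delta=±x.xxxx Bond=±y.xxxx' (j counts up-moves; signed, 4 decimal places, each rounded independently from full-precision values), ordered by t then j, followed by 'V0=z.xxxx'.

(0,0): Delta=-0.3599 Bond=76.6835
(1,0): Delta=-1.0000 Bond=181.0875
(1,1): Delta=-0.2708 Bond=63.0059
(2,0): Delta=-1.0000 Bond=193.7636
(2,1): Delta=-1.0000 Bond=193.7636
(2,2): Delta=-0.1694 Bond=43.1188
(3,0): Delta=-1.0000 Bond=207.3271
(3,1): Delta=-1.0000 Bond=207.3271
(3,2): Delta=-1.0000 Bond=207.3271
(3,3): Delta=-0.0539 Bond=15.1390
V0=7.9504

Under the risk-neutral measure, an up-move has probability p* = (R−d)/(u−d) = 0.8387 and values discount at R = 1.07.
Terminal values V(4,·): V(4,0)=139.6208, V(4,1)=108.1541, V(4,2)=64.6447, V(4,3)=4.4836, V(4,4)=0.0000
  t=3,j=0: stock 101.5052 → up 113.6859 (V=108.1541), down 82.2192 (V=139.6208). Price 105.8219; hedge Δ=-1.0000, bond B=207.3271.
  t=3,j=1: stock 140.3529 → up 157.1953 (V=64.6447), down 113.6859 (V=108.1541). Price 66.9742; hedge Δ=-1.0000, bond B=207.3271.
  t=3,j=2: stock 194.0682 → up 217.3564 (V=4.4836), down 157.1953 (V=64.6447). Price 13.2589; hedge Δ=-1.0000, bond B=207.3271.
  t=3,j=3: stock 268.3412 → up 300.5422 (V=0.0000), down 217.3564 (V=4.4836). Price 0.6759; hedge Δ=-0.0539, bond B=15.1390.
  t=2,j=0: stock 125.3151 → up 140.3529 (V=66.9742), down 101.5052 (V=105.8219). Price 68.4485; hedge Δ=-1.0000, bond B=193.7636.
  t=2,j=1: stock 173.2752 → up 194.0682 (V=13.2589), down 140.3529 (V=66.9742). Price 20.4884; hedge Δ=-1.0000, bond B=193.7636.
  t=2,j=2: stock 239.5904 → up 268.3412 (V=0.6759), down 194.0682 (V=13.2589). Price 2.5284; hedge Δ=-0.1694, bond B=43.1188.
  t=1,j=0: stock 154.7100 → up 173.2752 (V=20.4884), down 125.3151 (V=68.4485). Price 26.3775; hedge Δ=-1.0000, bond B=181.0875.
  t=1,j=1: stock 213.9200 → up 239.5904 (V=2.5284), down 173.2752 (V=20.4884). Price 5.0703; hedge Δ=-0.2708, bond B=63.0059.
  t=0,j=0: stock 191.0000 → up 213.9200 (V=5.0703), down 154.7100 (V=26.3775). Price 7.9504; hedge Δ=-0.3599, bond B=76.6835.
Check: Δ(0,0)·S0 + B(0,0) = 7.9504 = V0.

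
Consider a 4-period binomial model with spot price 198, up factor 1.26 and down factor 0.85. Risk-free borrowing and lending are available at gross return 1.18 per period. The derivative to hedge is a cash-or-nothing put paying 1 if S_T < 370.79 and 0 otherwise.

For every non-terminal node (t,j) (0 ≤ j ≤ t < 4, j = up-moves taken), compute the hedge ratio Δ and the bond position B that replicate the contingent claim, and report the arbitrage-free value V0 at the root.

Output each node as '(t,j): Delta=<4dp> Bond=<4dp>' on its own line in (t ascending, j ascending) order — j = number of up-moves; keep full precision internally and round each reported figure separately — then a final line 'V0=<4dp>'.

Since d<R<u, set p* = (R−d)/(u−d) = 0.8049; price each node as the discounted p*-expectation of its children.
Payoff layer (t=4): V(4,0)=1.0000, V(4,1)=1.0000, V(4,2)=1.0000, V(4,3)=1.0000, V(4,4)=0.0000
(3,0): S=121.5967. Δ = (V_up−V_dn)/(S_up−S_dn) = (1.0000−1.0000)/(153.2119−103.3572) = 0.0000. V = [p*·1.0000 + (1−p*)·1.0000]/1.18 = 0.8475. B = V − Δ·S = 0.8475.
(3,1): S=180.2493. Δ = (V_up−V_dn)/(S_up−S_dn) = (1.0000−1.0000)/(227.1141−153.2119) = 0.0000. V = [p*·1.0000 + (1−p*)·1.0000]/1.18 = 0.8475. B = V − Δ·S = 0.8475.
(3,2): S=267.1931. Δ = (V_up−V_dn)/(S_up−S_dn) = (1.0000−1.0000)/(336.6633−227.1141) = 0.0000. V = [p*·1.0000 + (1−p*)·1.0000]/1.18 = 0.8475. B = V − Δ·S = 0.8475.
(3,3): S=396.0744. Δ = (V_up−V_dn)/(S_up−S_dn) = (0.0000−1.0000)/(499.0538−336.6633) = -0.0062. V = [p*·0.0000 + (1−p*)·1.0000]/1.18 = 0.1654. B = V − Δ·S = 2.6044.
(2,0): S=143.0550. Δ = (V_up−V_dn)/(S_up−S_dn) = (0.8475−0.8475)/(180.2493−121.5967) = 0.0000. V = [p*·0.8475 + (1−p*)·0.8475]/1.18 = 0.7182. B = V − Δ·S = 0.7182.
(2,1): S=212.0580. Δ = (V_up−V_dn)/(S_up−S_dn) = (0.8475−0.8475)/(267.1931−180.2493) = 0.0000. V = [p*·0.8475 + (1−p*)·0.8475]/1.18 = 0.7182. B = V − Δ·S = 0.7182.
(2,2): S=314.3448. Δ = (V_up−V_dn)/(S_up−S_dn) = (0.1654−0.8475)/(396.0744−267.1931) = -0.0053. V = [p*·0.1654 + (1−p*)·0.8475]/1.18 = 0.2529. B = V − Δ·S = 1.9166.
(1,0): S=168.3000. Δ = (V_up−V_dn)/(S_up−S_dn) = (0.7182−0.7182)/(212.0580−143.0550) = 0.0000. V = [p*·0.7182 + (1−p*)·0.7182]/1.18 = 0.6086. B = V − Δ·S = 0.6086.
(1,1): S=249.4800. Δ = (V_up−V_dn)/(S_up−S_dn) = (0.2529−0.7182)/(314.3448−212.0580) = -0.0045. V = [p*·0.2529 + (1−p*)·0.7182]/1.18 = 0.2913. B = V − Δ·S = 1.4261.
(0,0): S=198.0000. Δ = (V_up−V_dn)/(S_up−S_dn) = (0.2913−0.6086)/(249.4800−168.3000) = -0.0039. V = [p*·0.2913 + (1−p*)·0.6086]/1.18 = 0.2993. B = V − Δ·S = 1.0734.
Root portfolio cost Δ·198+B reproduces V0=0.2993.

(0,0): Delta=-0.0039 Bond=1.0734
(1,0): Delta=0.0000 Bond=0.6086
(1,1): Delta=-0.0045 Bond=1.4261
(2,0): Delta=0.0000 Bond=0.7182
(2,1): Delta=0.0000 Bond=0.7182
(2,2): Delta=-0.0053 Bond=1.9166
(3,0): Delta=0.0000 Bond=0.8475
(3,1): Delta=0.0000 Bond=0.8475
(3,2): Delta=0.0000 Bond=0.8475
(3,3): Delta=-0.0062 Bond=2.6044
V0=0.2993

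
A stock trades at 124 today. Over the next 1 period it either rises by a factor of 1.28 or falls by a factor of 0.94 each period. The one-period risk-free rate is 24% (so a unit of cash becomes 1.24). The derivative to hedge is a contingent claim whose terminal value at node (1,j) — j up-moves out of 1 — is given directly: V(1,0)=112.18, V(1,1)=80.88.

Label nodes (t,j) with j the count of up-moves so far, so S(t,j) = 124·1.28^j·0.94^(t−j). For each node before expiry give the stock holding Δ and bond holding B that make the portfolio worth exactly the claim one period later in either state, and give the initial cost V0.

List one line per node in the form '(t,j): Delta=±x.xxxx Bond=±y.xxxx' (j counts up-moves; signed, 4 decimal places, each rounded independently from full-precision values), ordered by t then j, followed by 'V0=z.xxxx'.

(0,0): Delta=-0.7424 Bond=160.2543
V0=68.1954

Risk-neutral probability p* = (R−d)/(u−d) = (1.24−0.94)/(1.28−0.94) = 0.8824.
Terminal values V(1,·): V(1,0)=112.1800, V(1,1)=80.8800
  t=0,j=0: stock 124.0000 → up 158.7200 (V=80.8800), down 116.5600 (V=112.1800). Price 68.1954; hedge Δ=-0.7424, bond B=160.2543.
Self-financing check: at every node Δ·S+B equals the discounted successor values.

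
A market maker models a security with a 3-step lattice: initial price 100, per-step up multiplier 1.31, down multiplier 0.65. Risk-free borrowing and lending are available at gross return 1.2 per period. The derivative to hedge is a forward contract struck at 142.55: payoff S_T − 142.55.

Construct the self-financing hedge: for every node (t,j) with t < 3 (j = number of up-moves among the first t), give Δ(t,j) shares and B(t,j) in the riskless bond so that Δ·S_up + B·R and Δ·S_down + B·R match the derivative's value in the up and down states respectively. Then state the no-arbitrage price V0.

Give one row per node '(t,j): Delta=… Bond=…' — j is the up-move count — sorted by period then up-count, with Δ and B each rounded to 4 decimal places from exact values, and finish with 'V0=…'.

The replicating-portfolio and risk-neutral prices coincide; use p* = (1.2−0.65)/(1.31−0.65) = 0.8333 for the latter.
At expiry t=3: V(3,0)=-115.0875, V(3,1)=-87.2025, V(3,2)=-31.0035, V(3,3)=82.2591
  t=2,j=0: stock 42.2500 → up 55.3475 (V=-87.2025), down 27.4625 (V=-115.0875). Price -76.5417; hedge Δ=1.0000, bond B=-118.7917.
  t=2,j=1: stock 85.1500 → up 111.5465 (V=-31.0035), down 55.3475 (V=-87.2025). Price -33.6417; hedge Δ=1.0000, bond B=-118.7917.
  t=2,j=2: stock 171.6100 → up 224.8091 (V=82.2591), down 111.5465 (V=-31.0035). Price 52.8183; hedge Δ=1.0000, bond B=-118.7917.
  t=1,j=0: stock 65.0000 → up 85.1500 (V=-33.6417), down 42.2500 (V=-76.5417). Price -33.9931; hedge Δ=1.0000, bond B=-98.9931.
  t=1,j=1: stock 131.0000 → up 171.6100 (V=52.8183), down 85.1500 (V=-33.6417). Price 32.0069; hedge Δ=1.0000, bond B=-98.9931.
  t=0,j=0: stock 100.0000 → up 131.0000 (V=32.0069), down 65.0000 (V=-33.9931). Price 17.5058; hedge Δ=1.0000, bond B=-82.4942.
The time-0 hedge costs 17.5058, which is the no-arbitrage price.

(0,0): Delta=1.0000 Bond=-82.4942
(1,0): Delta=1.0000 Bond=-98.9931
(1,1): Delta=1.0000 Bond=-98.9931
(2,0): Delta=1.0000 Bond=-118.7917
(2,1): Delta=1.0000 Bond=-118.7917
(2,2): Delta=1.0000 Bond=-118.7917
V0=17.5058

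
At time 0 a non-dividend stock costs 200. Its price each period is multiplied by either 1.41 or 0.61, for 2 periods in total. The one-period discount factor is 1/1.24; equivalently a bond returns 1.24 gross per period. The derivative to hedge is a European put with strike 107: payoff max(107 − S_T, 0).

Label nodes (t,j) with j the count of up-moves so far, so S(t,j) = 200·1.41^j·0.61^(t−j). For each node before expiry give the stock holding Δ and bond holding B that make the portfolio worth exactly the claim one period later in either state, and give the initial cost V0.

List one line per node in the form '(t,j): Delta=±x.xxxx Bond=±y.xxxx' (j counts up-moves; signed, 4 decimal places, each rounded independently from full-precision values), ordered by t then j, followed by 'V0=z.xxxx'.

(0,0): Delta=-0.0349 Bond=7.9359
(1,0): Delta=-0.3338 Bond=46.3083
(1,1): Delta=0.0000 Bond=0.0000
V0=0.9568

No-arbitrage ⇒ martingale measure with p* = (R−d)/(u−d) = 0.7875.
Payoff layer (t=2): V(2,0)=32.5800, V(2,1)=0.0000, V(2,2)=0.0000
  t=1,j=0: stock 122.0000 → up 172.0200 (V=0.0000), down 74.4200 (V=32.5800). Price 5.5833; hedge Δ=-0.3338, bond B=46.3083.
  t=1,j=1: stock 282.0000 → up 397.6200 (V=0.0000), down 172.0200 (V=0.0000). Price 0.0000; hedge Δ=0.0000, bond B=0.0000.
  t=0,j=0: stock 200.0000 → up 282.0000 (V=0.0000), down 122.0000 (V=5.5833). Price 0.9568; hedge Δ=-0.0349, bond B=7.9359.
The time-0 hedge costs 0.9568, which is the no-arbitrage price.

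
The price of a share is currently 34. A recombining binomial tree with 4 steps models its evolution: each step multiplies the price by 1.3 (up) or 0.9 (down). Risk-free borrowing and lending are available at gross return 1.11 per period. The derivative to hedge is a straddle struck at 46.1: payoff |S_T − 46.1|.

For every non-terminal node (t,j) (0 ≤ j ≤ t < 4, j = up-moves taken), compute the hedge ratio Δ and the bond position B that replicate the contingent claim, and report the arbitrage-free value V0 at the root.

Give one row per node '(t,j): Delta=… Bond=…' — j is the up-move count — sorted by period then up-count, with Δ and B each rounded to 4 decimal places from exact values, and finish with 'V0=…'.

Since d<R<u, set p* = (R−d)/(u−d) = 0.5250; price each node as the discounted p*-expectation of its children.
Terminal payoffs: V(4,0)=23.7926, V(4,1)=13.8782, V(4,2)=0.4426, V(4,3)=21.1282, V(4,4)=51.0074
Node (3,0) S=24.7860: V=(p*·13.8782+(1−p*)·23.7926)/1.11=16.7455; Δ=(13.8782−23.7926)/(32.2218−22.3074)=-1.0000; B=V−Δ·S=41.5315
Node (3,1) S=35.8020: V=(p*·0.4426+(1−p*)·13.8782)/1.11=6.1482; Δ=(0.4426−13.8782)/(46.5426−32.2218)=-0.9382; B=V−Δ·S=39.7372
Node (3,2) S=51.7140: V=(p*·21.1282+(1−p*)·0.4426)/1.11=10.1825; Δ=(21.1282−0.4426)/(67.2282−46.5426)=1.0000; B=V−Δ·S=-41.5315
Node (3,3) S=74.6980: V=(p*·51.0074+(1−p*)·21.1282)/1.11=33.1665; Δ=(51.0074−21.1282)/(97.1074−67.2282)=1.0000; B=V−Δ·S=-41.5315
Node (2,0) S=27.5400: V=(p*·6.1482+(1−p*)·16.7455)/1.11=10.0738; Δ=(6.1482−16.7455)/(35.8020−24.7860)=-0.9620; B=V−Δ·S=36.5671
Node (2,1) S=39.7800: V=(p*·10.1825+(1−p*)·6.1482)/1.11=7.4470; Δ=(10.1825−6.1482)/(51.7140−35.8020)=0.2535; B=V−Δ·S=-2.6386
Node (2,2) S=57.4600: V=(p*·33.1665+(1−p*)·10.1825)/1.11=20.0442; Δ=(33.1665−10.1825)/(74.6980−51.7140)=1.0000; B=V−Δ·S=-37.4158
Node (1,0) S=30.6000: V=(p*·7.4470+(1−p*)·10.0738)/1.11=7.8331; Δ=(7.4470−10.0738)/(39.7800−27.5400)=-0.2146; B=V−Δ·S=14.4001
Node (1,1) S=44.2000: V=(p*·20.0442+(1−p*)·7.4470)/1.11=12.6672; Δ=(20.0442−7.4470)/(57.4600−39.7800)=0.7125; B=V−Δ·S=-18.8258
Node (0,0) S=34.0000: V=(p*·12.6672+(1−p*)·7.8331)/1.11=9.3432; Δ=(12.6672−7.8331)/(44.2000−30.6000)=0.3554; B=V−Δ·S=-2.7419
The time-0 hedge costs 9.3432, which is the no-arbitrage price.

(0,0): Delta=0.3554 Bond=-2.7419
(1,0): Delta=-0.2146 Bond=14.4001
(1,1): Delta=0.7125 Bond=-18.8258
(2,0): Delta=-0.9620 Bond=36.5671
(2,1): Delta=0.2535 Bond=-2.6386
(2,2): Delta=1.0000 Bond=-37.4158
(3,0): Delta=-1.0000 Bond=41.5315
(3,1): Delta=-0.9382 Bond=39.7372
(3,2): Delta=1.0000 Bond=-41.5315
(3,3): Delta=1.0000 Bond=-41.5315
V0=9.3432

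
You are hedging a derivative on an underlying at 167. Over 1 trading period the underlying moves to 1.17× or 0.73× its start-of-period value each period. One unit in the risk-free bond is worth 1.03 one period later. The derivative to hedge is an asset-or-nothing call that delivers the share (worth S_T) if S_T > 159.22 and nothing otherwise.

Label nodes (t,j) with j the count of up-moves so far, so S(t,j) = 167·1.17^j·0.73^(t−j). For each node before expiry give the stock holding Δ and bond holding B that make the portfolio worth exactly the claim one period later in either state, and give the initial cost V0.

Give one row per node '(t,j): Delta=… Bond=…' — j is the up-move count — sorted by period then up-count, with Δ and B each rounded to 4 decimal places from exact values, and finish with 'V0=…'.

Risk-neutral probability p* = (R−d)/(u−d) = (1.03−0.73)/(1.17−0.73) = 0.6818.
Terminal payoffs: V(1,0)=0.0000, V(1,1)=195.3900
  t=0,j=0: stock 167.0000 → up 195.3900 (V=195.3900), down 121.9100 (V=0.0000). Price 129.3402; hedge Δ=2.6591, bond B=-314.7279.
Check: Δ(0,0)·S0 + B(0,0) = 129.3402 = V0.

(0,0): Delta=2.6591 Bond=-314.7279
V0=129.3402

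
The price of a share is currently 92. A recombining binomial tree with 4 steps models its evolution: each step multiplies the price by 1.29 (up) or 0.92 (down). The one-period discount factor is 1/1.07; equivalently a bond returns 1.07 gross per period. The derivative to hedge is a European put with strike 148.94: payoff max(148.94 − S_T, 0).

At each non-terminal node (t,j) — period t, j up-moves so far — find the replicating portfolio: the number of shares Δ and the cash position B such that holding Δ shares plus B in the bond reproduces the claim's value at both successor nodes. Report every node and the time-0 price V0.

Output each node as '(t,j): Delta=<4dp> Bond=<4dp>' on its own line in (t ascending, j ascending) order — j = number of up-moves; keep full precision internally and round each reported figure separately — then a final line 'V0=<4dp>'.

The replicating-portfolio and risk-neutral prices coincide; use p* = (1.07−0.92)/(1.29−0.92) = 0.4054 for the latter.
Payoff layer (t=4): V(4,0)=83.0318, V(4,1)=56.5253, V(4,2)=19.3585, V(4,3)=0.0000, V(4,4)=0.0000
  t=3,j=0: stock 71.6393 → up 92.4147 (V=56.5253), down 65.9082 (V=83.0318). Price 67.5570; hedge Δ=-1.0000, bond B=139.1963.
  t=3,j=1: stock 100.4508 → up 129.5815 (V=19.3585), down 92.4147 (V=56.5253). Price 38.7455; hedge Δ=-1.0000, bond B=139.1963.
  t=3,j=2: stock 140.8494 → up 181.6958 (V=0.0000), down 129.5815 (V=19.3585). Price 10.7575; hedge Δ=-0.3715, bond B=63.0778.
  t=3,j=3: stock 197.4954 → up 254.7691 (V=0.0000), down 181.6958 (V=0.0000). Price 0.0000; hedge Δ=0.0000, bond B=0.0000.
  t=2,j=0: stock 77.8688 → up 100.4508 (V=38.7455), down 71.6393 (V=67.5570). Price 52.2212; hedge Δ=-1.0000, bond B=130.0900.
  t=2,j=1: stock 109.1856 → up 140.8494 (V=10.7575), down 100.4508 (V=38.7455). Price 25.6065; hedge Δ=-0.6928, bond B=101.2499.
  t=2,j=2: stock 153.0972 → up 197.4954 (V=0.0000), down 140.8494 (V=10.7575). Price 5.9779; hedge Δ=-0.1899, bond B=35.0521.
  t=1,j=0: stock 84.6400 → up 109.1856 (V=25.6065), down 77.8688 (V=52.2212). Price 38.7210; hedge Δ=-0.8499, bond B=110.6524.
  t=1,j=1: stock 118.6800 → up 153.0972 (V=5.9779), down 109.1856 (V=25.6065). Price 16.4944; hedge Δ=-0.4470, bond B=69.5448.
  t=0,j=0: stock 92.0000 → up 118.6800 (V=16.4944), down 84.6400 (V=38.7210). Price 27.7665; hedge Δ=-0.6530, bond B=87.8385.
Check: Δ(0,0)·S0 + B(0,0) = 27.7665 = V0.

(0,0): Delta=-0.6530 Bond=87.8385
(1,0): Delta=-0.8499 Bond=110.6524
(1,1): Delta=-0.4470 Bond=69.5448
(2,0): Delta=-1.0000 Bond=130.0900
(2,1): Delta=-0.6928 Bond=101.2499
(2,2): Delta=-0.1899 Bond=35.0521
(3,0): Delta=-1.0000 Bond=139.1963
(3,1): Delta=-1.0000 Bond=139.1963
(3,2): Delta=-0.3715 Bond=63.0778
(3,3): Delta=0.0000 Bond=0.0000
V0=27.7665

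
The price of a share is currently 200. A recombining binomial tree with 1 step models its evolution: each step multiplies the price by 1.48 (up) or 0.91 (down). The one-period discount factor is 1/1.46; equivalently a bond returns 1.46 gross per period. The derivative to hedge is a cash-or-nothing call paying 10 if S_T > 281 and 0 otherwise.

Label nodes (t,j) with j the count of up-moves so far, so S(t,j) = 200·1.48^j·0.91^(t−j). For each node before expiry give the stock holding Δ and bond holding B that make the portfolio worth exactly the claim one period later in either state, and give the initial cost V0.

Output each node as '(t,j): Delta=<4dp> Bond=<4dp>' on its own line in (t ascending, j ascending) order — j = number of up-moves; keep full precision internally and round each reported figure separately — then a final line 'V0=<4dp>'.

Since d<R<u, set p* = (R−d)/(u−d) = 0.9649; price each node as the discounted p*-expectation of its children.
Payoff layer (t=1): V(1,0)=0.0000, V(1,1)=10.0000
  t=0,j=0: stock 200.0000 → up 296.0000 (V=10.0000), down 182.0000 (V=0.0000). Price 6.6090; hedge Δ=0.0877, bond B=-10.9349.
Self-financing check: at every node Δ·S+B equals the discounted successor values.

(0,0): Delta=0.0877 Bond=-10.9349
V0=6.6090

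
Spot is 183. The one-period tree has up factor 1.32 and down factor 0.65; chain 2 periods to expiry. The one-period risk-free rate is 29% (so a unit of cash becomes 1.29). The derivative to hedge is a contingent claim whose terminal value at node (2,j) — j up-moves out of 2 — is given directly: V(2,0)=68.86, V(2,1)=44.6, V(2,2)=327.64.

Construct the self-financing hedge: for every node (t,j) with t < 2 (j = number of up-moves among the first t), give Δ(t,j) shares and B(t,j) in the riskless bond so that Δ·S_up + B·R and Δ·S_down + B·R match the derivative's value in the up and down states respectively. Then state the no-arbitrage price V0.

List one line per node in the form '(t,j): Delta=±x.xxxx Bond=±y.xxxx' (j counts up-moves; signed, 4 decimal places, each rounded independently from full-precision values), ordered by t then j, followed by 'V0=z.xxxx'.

(0,0): Delta=1.7025 Bond=-129.5330
(1,0): Delta=-0.3044 Bond=71.6247
(1,1): Delta=1.7488 Bond=-178.2876
V0=182.0259

No-arbitrage ⇒ martingale measure with p* = (R−d)/(u−d) = 0.9552.
At expiry t=2: V(2,0)=68.8600, V(2,1)=44.6000, V(2,2)=327.6400
Node (1,0) S=118.9500: V=(p*·44.6000+(1−p*)·68.8600)/1.29=35.4157; Δ=(44.6000−68.8600)/(157.0140−77.3175)=-0.3044; B=V−Δ·S=71.6247
Node (1,1) S=241.5600: V=(p*·327.6400+(1−p*)·44.6000)/1.29=244.1601; Δ=(327.6400−44.6000)/(318.8592−157.0140)=1.7488; B=V−Δ·S=-178.2876
Node (0,0) S=183.0000: V=(p*·244.1601+(1−p*)·35.4157)/1.29=182.0259; Δ=(244.1601−35.4157)/(241.5600−118.9500)=1.7025; B=V−Δ·S=-129.5330
The time-0 hedge costs 182.0259, which is the no-arbitrage price.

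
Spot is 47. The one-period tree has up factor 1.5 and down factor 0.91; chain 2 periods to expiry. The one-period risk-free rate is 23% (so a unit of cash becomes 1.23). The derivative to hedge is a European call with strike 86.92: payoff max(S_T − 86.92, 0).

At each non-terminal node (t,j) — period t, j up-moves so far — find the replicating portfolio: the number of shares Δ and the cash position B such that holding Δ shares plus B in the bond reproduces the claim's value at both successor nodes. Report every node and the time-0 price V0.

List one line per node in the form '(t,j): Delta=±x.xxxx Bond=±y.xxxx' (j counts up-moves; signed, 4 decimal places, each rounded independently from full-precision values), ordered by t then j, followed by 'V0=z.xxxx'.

No-arbitrage ⇒ martingale measure with p* = (R−d)/(u−d) = 0.5424.
Terminal payoffs: V(2,0)=0.0000, V(2,1)=0.0000, V(2,2)=18.8300
  t=1,j=0: stock 42.7700 → up 64.1550 (V=0.0000), down 38.9207 (V=0.0000). Price 0.0000; hedge Δ=0.0000, bond B=0.0000.
  t=1,j=1: stock 70.5000 → up 105.7500 (V=18.8300), down 64.1550 (V=0.0000). Price 8.3032; hedge Δ=0.4527, bond B=-23.6121.
  t=0,j=0: stock 47.0000 → up 70.5000 (V=8.3032), down 42.7700 (V=0.0000). Price 3.6613; hedge Δ=0.2994, bond B=-10.4118.
The time-0 hedge costs 3.6613, which is the no-arbitrage price.

(0,0): Delta=0.2994 Bond=-10.4118
(1,0): Delta=0.0000 Bond=0.0000
(1,1): Delta=0.4527 Bond=-23.6121
V0=3.6613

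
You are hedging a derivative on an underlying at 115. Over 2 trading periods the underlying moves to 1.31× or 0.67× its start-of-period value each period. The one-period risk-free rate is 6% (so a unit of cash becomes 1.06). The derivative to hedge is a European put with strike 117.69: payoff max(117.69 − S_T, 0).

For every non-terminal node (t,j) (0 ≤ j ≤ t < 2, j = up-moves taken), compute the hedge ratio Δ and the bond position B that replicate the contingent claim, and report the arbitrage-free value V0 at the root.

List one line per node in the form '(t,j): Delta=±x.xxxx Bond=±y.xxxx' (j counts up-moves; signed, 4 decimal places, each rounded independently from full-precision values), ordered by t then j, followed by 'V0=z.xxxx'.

(0,0): Delta=-0.3778 Bond=59.5148
(1,0): Delta=-1.0000 Bond=111.0283
(1,1): Delta=-0.1738 Bond=32.3532
V0=16.0710

The replicating-portfolio and risk-neutral prices coincide; use p* = (1.06−0.67)/(1.31−0.67) = 0.6094 for the latter.
Payoff layer (t=2): V(2,0)=66.0665, V(2,1)=16.7545, V(2,2)=0.0000
(1,0): S=77.0500. Δ = (V_up−V_dn)/(S_up−S_dn) = (16.7545−66.0665)/(100.9355−51.6235) = -1.0000. V = [p*·16.7545 + (1−p*)·66.0665]/1.06 = 33.9783. B = V − Δ·S = 111.0283.
(1,1): S=150.6500. Δ = (V_up−V_dn)/(S_up−S_dn) = (0.0000−16.7545)/(197.3515−100.9355) = -0.1738. V = [p*·0.0000 + (1−p*)·16.7545]/1.06 = 6.1743. B = V − Δ·S = 32.3532.
(0,0): S=115.0000. Δ = (V_up−V_dn)/(S_up−S_dn) = (6.1743−33.9783)/(150.6500−77.0500) = -0.3778. V = [p*·6.1743 + (1−p*)·33.9783]/1.06 = 16.0710. B = V − Δ·S = 59.5148.
Root portfolio cost Δ·115+B reproduces V0=16.0710.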